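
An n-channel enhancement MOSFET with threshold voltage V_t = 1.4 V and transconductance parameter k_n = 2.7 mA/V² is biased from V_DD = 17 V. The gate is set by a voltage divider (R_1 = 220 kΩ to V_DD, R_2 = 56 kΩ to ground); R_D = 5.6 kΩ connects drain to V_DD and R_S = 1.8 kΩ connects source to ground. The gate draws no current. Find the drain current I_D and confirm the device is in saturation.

V_G = V_DD·R_2/(R_1+R_2) = 17×56/276 = 3.45 V.
Assume saturation: I_D = (k_n/2)(V_GS − V_t)² with V_GS = V_G − I_D·R_S = 3.45 − 1.8·I_D.
Substituting gives 4.37·I_D² − 11·I_D + 5.67 = 0, with roots I_D = 0.73 or 1.78 mA.
The root I_D = 1.78 mA gives V_GS = 0.253 V ≤ V_t, so take I_D = 0.73 mA.
Then V_GS = 2.14 V and V_DS = V_DD − I_D(R_D+R_S) = 17 − 0.73×7.4 = 11.6 V.
Saturation requires V_DS ≥ V_GS − V_t = 0.735 V; 11.6 ≥ 0.735 ✓.

I_D ≈ 0.73 mA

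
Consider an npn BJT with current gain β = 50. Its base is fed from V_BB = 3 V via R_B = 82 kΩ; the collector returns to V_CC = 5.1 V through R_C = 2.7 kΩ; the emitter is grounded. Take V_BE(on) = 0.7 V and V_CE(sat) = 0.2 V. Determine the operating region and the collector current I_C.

Assume active. Base-emitter loop: I_B = (V_BB − V_BE)/R_B = (3 − 0.7)/82 = 0.028 mA.
I_C = β·I_B = 50×0.028 = 1.4 mA.
V_CE = V_CC − I_C·R_C = 5.1 − 1.4×2.7 = 1.31 V > V_CE(sat), so the active-region assumption holds.

active; I_C ≈ 1.4 mA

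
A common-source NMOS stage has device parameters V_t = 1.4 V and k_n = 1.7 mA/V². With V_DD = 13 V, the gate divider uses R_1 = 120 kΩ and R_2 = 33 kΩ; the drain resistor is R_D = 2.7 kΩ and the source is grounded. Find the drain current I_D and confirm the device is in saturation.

V_G = V_DD·R_2/(R_1+R_2) = 13×33/153 = 2.8 V. With the source grounded, V_GS = V_G = 2.8 V.
Assume saturation: I_D = (k_n/2)(V_GS − V_t)² = (1.7/2)×(2.8 − 1.4)² = 0.85×1.4² = 1.68 mA.
V_DS = V_DD − I_D·R_D = 13 − 1.68×2.7 = 8.48 V.
Saturation requires V_DS ≥ V_GS − V_t = 1.4 V; 8.48 ≥ 1.4 ✓.

I_D ≈ 1.7 mA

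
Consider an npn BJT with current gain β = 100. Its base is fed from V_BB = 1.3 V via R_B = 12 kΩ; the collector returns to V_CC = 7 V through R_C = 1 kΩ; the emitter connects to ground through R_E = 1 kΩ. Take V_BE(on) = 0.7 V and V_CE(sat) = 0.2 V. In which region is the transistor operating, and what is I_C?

Assume active. Base-emitter loop: I_B = (V_BB − V_BE)/(R_B + (β+1)R_E) = (1.3 − 0.7)/(12 + 101×1) = 0.00531 mA.
I_C = β·I_B = 100×0.00531 = 0.531 mA.
V_CE = V_CC − I_C·R_C − I_E·R_E = 7 − 0.531×1 − 0.536×1 = 5.93 V > V_CE(sat), so the active-region assumption holds.

active; I_C ≈ 0.53 mA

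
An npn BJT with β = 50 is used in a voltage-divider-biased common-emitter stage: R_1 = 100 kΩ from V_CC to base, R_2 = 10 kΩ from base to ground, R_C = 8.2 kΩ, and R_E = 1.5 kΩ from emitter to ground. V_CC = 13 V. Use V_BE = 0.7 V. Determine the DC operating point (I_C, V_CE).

I_C ≈ 0.28 mA, V_CE ≈ 10 V

Thevenize the base divider: V_Th = V_CC·R_2/(R_1+R_2) = 13×10/110 = 1.18 V, R_Th = R_1‖R_2 = 9.09 kΩ.
Base-emitter loop: V_Th = I_B·R_Th + V_BE + (β+1)I_B·R_E, so I_B = (1.18 − 0.7) / (9.09 + 51×1.5) = 0.00563 mA.
I_C = β·I_B = 50×0.00563 = 0.281 mA, and I_E = (β+1)I_B = 0.287 mA.
V_CE = V_CC − I_C·R_C − I_E·R_E = 13 − 0.281×8.2 − 0.287×1.5 = 10.3 V.
V_CE = 10.3 V > 0.2 V confirms active-region operation.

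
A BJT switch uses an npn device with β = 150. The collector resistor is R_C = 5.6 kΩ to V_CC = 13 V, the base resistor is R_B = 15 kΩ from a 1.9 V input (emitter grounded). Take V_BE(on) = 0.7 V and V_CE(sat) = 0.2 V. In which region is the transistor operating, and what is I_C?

saturation; I_C ≈ 2.3 mA

Assume active: I_B = (1.9 − 0.7)/15 = 0.08 mA, giving I_C = β·I_B = 12 mA.
But then V_CE = 13 − 12×5.6 = -54.2 V < V_CE(sat) = 0.2 V — impossible in the active region.
So the transistor is saturated. With V_CE = 0.2 V, I_C = (V_CC − 0.2)/R_C = 12.8/5.6 = 2.29 mA.
Check: β·I_B = 12 mA > I_C = 2.29 mA, confirming saturation.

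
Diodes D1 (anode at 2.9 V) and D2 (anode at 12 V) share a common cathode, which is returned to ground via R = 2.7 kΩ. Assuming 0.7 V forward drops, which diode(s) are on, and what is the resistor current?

Only D2 conducts; I_R ≈ 4.2 mA

Assume both conduct. Then node N would need to be at both 2.9−0.7 = 2.2 V and 12−0.7 = 11.3 V, which is impossible.
Assume only D2 conducts: V_N = 12 − 0.7 = 11.3 V, so I_R = 11.3/2.7 = 4.19 mA.
Check D1: its anode-to-cathode voltage is 2.9 − 11.3 = -8.4 V < 0.7 V, so it is off. The assumption is consistent.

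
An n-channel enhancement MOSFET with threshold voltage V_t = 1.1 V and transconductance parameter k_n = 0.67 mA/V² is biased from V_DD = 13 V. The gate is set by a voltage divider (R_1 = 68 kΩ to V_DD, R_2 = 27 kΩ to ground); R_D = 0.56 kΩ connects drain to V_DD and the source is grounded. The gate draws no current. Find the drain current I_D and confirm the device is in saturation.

V_G = V_DD·R_2/(R_1+R_2) = 13×27/95 = 3.69 V. With the source grounded, V_GS = V_G = 3.69 V.
Assume saturation: I_D = (k_n/2)(V_GS − V_t)² = (0.67/2)×(3.69 − 1.1)² = 0.335×2.59² = 2.26 mA.
V_DS = V_DD − I_D·R_D = 13 − 2.26×0.56 = 11.7 V.
Saturation requires V_DS ≥ V_GS − V_t = 2.59 V; 11.7 ≥ 2.59 ✓.

I_D ≈ 2.3 mA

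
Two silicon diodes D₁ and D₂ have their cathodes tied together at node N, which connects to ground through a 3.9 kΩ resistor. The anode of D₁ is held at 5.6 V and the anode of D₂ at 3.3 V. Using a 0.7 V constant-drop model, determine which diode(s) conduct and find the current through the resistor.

Only D₁ conducts; I_R ≈ 1.3 mA

Assume both conduct. Then node N would need to be at both 5.6−0.7 = 4.9 V and 3.3−0.7 = 2.6 V, which is impossible.
Assume only D₁ conducts: V_N = 5.6 − 0.7 = 4.9 V, so I_R = 4.9/3.9 = 1.26 mA.
Check D₂: its anode-to-cathode voltage is 3.3 − 4.9 = -1.6 V < 0.7 V, so it is off. The assumption is consistent.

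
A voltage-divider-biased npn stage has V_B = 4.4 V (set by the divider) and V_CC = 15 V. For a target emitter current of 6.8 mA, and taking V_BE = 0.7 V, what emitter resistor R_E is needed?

R_E ≈ 0.54 kΩ

V_E = V_B − V_BE = 4.4 − 0.7 = 3.7 V.
R_E = V_E / I_E = 3.7 / 6.8 = 0.544 kΩ.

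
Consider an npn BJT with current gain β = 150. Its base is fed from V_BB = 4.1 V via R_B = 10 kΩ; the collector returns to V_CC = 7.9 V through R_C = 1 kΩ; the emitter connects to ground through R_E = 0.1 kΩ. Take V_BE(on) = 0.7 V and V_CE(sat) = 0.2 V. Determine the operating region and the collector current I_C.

Assume active: I_B = (4.1 − 0.7)/(10 + 151×0.1) = 0.135 mA, I_C = β·I_B = 20.3 mA.
Then V_CE = 7.9 − 20.3×1 − 20.5×0.1 = -14.5 V < 0.2 V — the active assumption fails.
Re-solve with V_CE = 0.2 V. KCL at the emitter: V_E/R_E = (V_BB−0.7−V_E)/R_B + (V_CC−0.2−V_E)/R_C, giving V_E = 0.724 V.
I_C = (V_CC − 0.2 − V_E)/R_C = (7.7 − 0.724)/1 = 6.98 mA.
Check: I_B = (3.4 − 0.724)/10 = 0.268 mA, and β·I_B = 40.1 mA > I_C, confirming saturation.

saturation; I_C ≈ 7 mA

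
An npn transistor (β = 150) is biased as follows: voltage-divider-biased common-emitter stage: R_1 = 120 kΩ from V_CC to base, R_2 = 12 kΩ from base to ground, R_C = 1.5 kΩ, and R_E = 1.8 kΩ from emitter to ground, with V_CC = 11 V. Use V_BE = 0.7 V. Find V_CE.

Thevenize the base divider: V_Th = V_CC·R_2/(R_1+R_2) = 11×12/132 = 1 V, R_Th = R_1‖R_2 = 10.9 kΩ.
Base-emitter loop: V_Th = I_B·R_Th + V_BE + (β+1)I_B·R_E, so I_B = (1 − 0.7) / (10.9 + 151×1.8) = 0.00106 mA.
I_C = β·I_B = 150×0.00106 = 0.159 mA, and I_E = (β+1)I_B = 0.16 mA.
V_CE = V_CC − I_C·R_C − I_E·R_E = 11 − 0.159×1.5 − 0.16×1.8 = 10.5 V.
V_CE = 10.5 V > 0.2 V confirms active-region operation.

V_CE ≈ 10 V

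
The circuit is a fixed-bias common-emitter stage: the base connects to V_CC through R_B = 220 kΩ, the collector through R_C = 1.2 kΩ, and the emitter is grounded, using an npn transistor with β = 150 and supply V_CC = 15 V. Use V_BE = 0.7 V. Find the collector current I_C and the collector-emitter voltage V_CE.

Base loop: V_CC = I_B·R_B + V_BE, so I_B = (15 − 0.7)/220 kΩ = 0.065 mA.
In the active region I_C = β·I_B = 150 × 0.065 = 9.75 mA.
Collector loop: V_CE = V_CC − I_C·R_C = 15 − 9.75×1.2 = 3.3 V.
Since V_CE = 3.3 V > V_CE(sat) ≈ 0.2 V, the transistor is in the active region as assumed.

I_C ≈ 9.8 mA, V_CE ≈ 3.3 V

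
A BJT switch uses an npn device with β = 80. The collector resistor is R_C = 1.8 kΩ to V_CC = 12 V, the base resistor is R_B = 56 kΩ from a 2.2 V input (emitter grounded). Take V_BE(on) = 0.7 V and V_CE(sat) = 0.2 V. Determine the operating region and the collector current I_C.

active; I_C ≈ 2.1 mA

Assume active. Base-emitter loop: I_B = (V_BB − V_BE)/R_B = (2.2 − 0.7)/56 = 0.0268 mA.
I_C = β·I_B = 80×0.0268 = 2.14 mA.
V_CE = V_CC − I_C·R_C = 12 − 2.14×1.8 = 8.14 V > V_CE(sat), so the active-region assumption holds.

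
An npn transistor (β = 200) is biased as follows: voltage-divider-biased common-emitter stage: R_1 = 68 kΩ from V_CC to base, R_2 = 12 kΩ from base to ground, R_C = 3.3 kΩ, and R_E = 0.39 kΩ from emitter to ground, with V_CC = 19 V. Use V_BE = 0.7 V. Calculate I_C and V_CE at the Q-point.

Thevenize the base divider: V_Th = V_CC·R_2/(R_1+R_2) = 19×12/80 = 2.85 V, R_Th = R_1‖R_2 = 10.2 kΩ.
Base-emitter loop: V_Th = I_B·R_Th + V_BE + (β+1)I_B·R_E, so I_B = (2.85 − 0.7) / (10.2 + 201×0.39) = 0.0243 mA.
I_C = β·I_B = 200×0.0243 = 4.85 mA, and I_E = (β+1)I_B = 4.88 mA.
V_CE = V_CC − I_C·R_C − I_E·R_E = 19 − 4.85×3.3 − 4.88×0.39 = 1.08 V.
V_CE = 1.08 V > 0.2 V confirms active-region operation.

I_C ≈ 4.9 mA, V_CE ≈ 1.1 V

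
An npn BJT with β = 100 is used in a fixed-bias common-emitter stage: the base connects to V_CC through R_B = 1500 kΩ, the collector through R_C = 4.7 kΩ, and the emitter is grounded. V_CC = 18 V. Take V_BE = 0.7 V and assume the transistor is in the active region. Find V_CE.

Base loop: V_CC = I_B·R_B + V_BE, so I_B = (18 − 0.7)/1500 kΩ = 0.0115 mA.
In the active region I_C = β·I_B = 100 × 0.0115 = 1.15 mA.
Collector loop: V_CE = V_CC − I_C·R_C = 18 − 1.15×4.7 = 12.6 V.
Since V_CE = 12.6 V > V_CE(sat) ≈ 0.2 V, the transistor is in the active region as assumed.

V_CE ≈ 13 V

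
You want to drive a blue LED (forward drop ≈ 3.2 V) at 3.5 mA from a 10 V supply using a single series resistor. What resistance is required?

The resistor drops V_S − V_D = 10 − 3.2 = 6.8 V at 3.5 mA.
R = 6.8 V / 3.5 mA = 1.94 kΩ.

R ≈ 1.9 kΩ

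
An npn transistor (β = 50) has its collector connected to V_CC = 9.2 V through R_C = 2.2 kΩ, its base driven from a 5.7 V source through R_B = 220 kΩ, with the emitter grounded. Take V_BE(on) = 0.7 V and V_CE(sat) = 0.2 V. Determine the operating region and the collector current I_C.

Assume active. Base-emitter loop: I_B = (V_BB − V_BE)/R_B = (5.7 − 0.7)/220 = 0.0227 mA.
I_C = β·I_B = 50×0.0227 = 1.14 mA.
V_CE = V_CC − I_C·R_C = 9.2 − 1.14×2.2 = 6.7 V > V_CE(sat), so the active-region assumption holds.

active; I_C ≈ 1.1 mA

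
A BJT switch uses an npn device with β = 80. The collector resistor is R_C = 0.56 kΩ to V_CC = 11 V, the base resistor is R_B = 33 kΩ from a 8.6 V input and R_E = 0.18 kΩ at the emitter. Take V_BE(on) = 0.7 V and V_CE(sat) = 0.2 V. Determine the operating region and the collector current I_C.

active; I_C ≈ 13 mA

Assume active. Base-emitter loop: I_B = (V_BB − V_BE)/(R_B + (β+1)R_E) = (8.6 − 0.7)/(33 + 81×0.18) = 0.166 mA.
I_C = β·I_B = 80×0.166 = 13.3 mA.
V_CE = V_CC − I_C·R_C − I_E·R_E = 11 − 13.3×0.56 − 13.4×0.18 = 1.14 V > V_CE(sat), so the active-region assumption holds.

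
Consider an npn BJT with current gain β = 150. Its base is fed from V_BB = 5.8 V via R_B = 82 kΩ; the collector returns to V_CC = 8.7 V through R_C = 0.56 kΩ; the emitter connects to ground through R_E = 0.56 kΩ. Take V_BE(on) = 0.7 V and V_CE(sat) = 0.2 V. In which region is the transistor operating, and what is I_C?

Assume active. Base-emitter loop: I_B = (V_BB − V_BE)/(R_B + (β+1)R_E) = (5.8 − 0.7)/(82 + 151×0.56) = 0.0306 mA.
I_C = β·I_B = 150×0.0306 = 4.59 mA.
V_CE = V_CC − I_C·R_C − I_E·R_E = 8.7 − 4.59×0.56 − 4.62×0.56 = 3.54 V > V_CE(sat), so the active-region assumption holds.

active; I_C ≈ 4.6 mA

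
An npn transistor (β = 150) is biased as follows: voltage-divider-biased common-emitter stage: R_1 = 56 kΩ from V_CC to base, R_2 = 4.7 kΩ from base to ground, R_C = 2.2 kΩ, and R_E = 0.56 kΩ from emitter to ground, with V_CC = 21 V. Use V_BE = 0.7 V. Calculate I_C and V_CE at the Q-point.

Thevenize the base divider: V_Th = V_CC·R_2/(R_1+R_2) = 21×4.7/60.7 = 1.63 V, R_Th = R_1‖R_2 = 4.34 kΩ.
Base-emitter loop: V_Th = I_B·R_Th + V_BE + (β+1)I_B·R_E, so I_B = (1.63 − 0.7) / (4.34 + 151×0.56) = 0.0104 mA.
I_C = β·I_B = 150×0.0104 = 1.56 mA, and I_E = (β+1)I_B = 1.57 mA.
V_CE = V_CC − I_C·R_C − I_E·R_E = 21 − 1.56×2.2 − 1.57×0.56 = 16.7 V.
V_CE = 16.7 V > 0.2 V confirms active-region operation.

I_C ≈ 1.6 mA, V_CE ≈ 17 V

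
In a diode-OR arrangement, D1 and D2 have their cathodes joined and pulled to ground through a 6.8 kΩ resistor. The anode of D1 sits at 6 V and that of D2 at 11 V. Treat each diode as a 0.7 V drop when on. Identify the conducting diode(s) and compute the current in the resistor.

Only D2 conducts; I_R ≈ 1.5 mA

Assume both conduct. Then node N would need to be at both 6−0.7 = 5.3 V and 11−0.7 = 10.3 V, which is impossible.
Assume only D2 conducts: V_N = 11 − 0.7 = 10.3 V, so I_R = 10.3/6.8 = 1.51 mA.
Check D1: its anode-to-cathode voltage is 6 − 10.3 = -4.3 V < 0.7 V, so it is off. The assumption is consistent.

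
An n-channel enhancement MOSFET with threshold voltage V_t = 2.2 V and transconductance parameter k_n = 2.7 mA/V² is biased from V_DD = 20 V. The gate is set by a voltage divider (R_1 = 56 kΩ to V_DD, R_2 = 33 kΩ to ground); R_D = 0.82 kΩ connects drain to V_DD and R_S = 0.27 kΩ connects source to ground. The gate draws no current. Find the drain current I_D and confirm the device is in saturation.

V_G = V_DD·R_2/(R_1+R_2) = 20×33/89 = 7.42 V.
Assume saturation: I_D = (k_n/2)(V_GS − V_t)² with V_GS = V_G − I_D·R_S = 7.42 − 0.27·I_D.
Substituting gives 0.0984·I_D² − 4.8·I_D + 36.7 = 0, with roots I_D = 9.5 or 39.3 mA.
The root I_D = 39.3 mA gives V_GS = -3.2 V ≤ V_t, so take I_D = 9.5 mA.
Then V_GS = 4.85 V and V_DS = V_DD − I_D(R_D+R_S) = 20 − 9.5×1.09 = 9.65 V.
Saturation requires V_DS ≥ V_GS − V_t = 2.65 V; 9.65 ≥ 2.65 ✓.

I_D ≈ 9.5 mA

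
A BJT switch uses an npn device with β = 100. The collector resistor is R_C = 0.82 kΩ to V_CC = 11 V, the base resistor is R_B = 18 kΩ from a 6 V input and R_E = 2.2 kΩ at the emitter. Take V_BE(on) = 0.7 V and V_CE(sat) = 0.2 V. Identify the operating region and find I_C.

active; I_C ≈ 2.2 mA

Assume active. Base-emitter loop: I_B = (V_BB − V_BE)/(R_B + (β+1)R_E) = (6 − 0.7)/(18 + 101×2.2) = 0.0221 mA.
I_C = β·I_B = 100×0.0221 = 2.21 mA.
V_CE = V_CC − I_C·R_C − I_E·R_E = 11 − 2.21×0.82 − 2.23×2.2 = 4.29 V > V_CE(sat), so the active-region assumption holds.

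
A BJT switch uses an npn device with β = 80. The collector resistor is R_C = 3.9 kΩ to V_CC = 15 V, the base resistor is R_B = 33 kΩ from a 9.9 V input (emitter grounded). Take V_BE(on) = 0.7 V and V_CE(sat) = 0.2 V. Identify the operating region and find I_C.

Assume active: I_B = (9.9 − 0.7)/33 = 0.279 mA, giving I_C = β·I_B = 22.3 mA.
But then V_CE = 15 − 22.3×3.9 = -72 V < V_CE(sat) = 0.2 V — impossible in the active region.
So the transistor is saturated. With V_CE = 0.2 V, I_C = (V_CC − 0.2)/R_C = 14.8/3.9 = 3.79 mA.
Check: β·I_B = 22.3 mA > I_C = 3.79 mA, confirming saturation.

saturation; I_C ≈ 3.8 mA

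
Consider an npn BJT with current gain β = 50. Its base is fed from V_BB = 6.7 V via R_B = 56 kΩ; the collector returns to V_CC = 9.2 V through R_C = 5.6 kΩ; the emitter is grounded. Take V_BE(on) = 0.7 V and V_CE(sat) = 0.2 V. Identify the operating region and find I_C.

Assume active: I_B = (6.7 − 0.7)/56 = 0.107 mA, giving I_C = β·I_B = 5.36 mA.
But then V_CE = 9.2 − 5.36×5.6 = -20.8 V < V_CE(sat) = 0.2 V — impossible in the active region.
So the transistor is saturated. With V_CE = 0.2 V, I_C = (V_CC − 0.2)/R_C = 9/5.6 = 1.61 mA.
Check: β·I_B = 5.36 mA > I_C = 1.61 mA, confirming saturation.

saturation; I_C ≈ 1.6 mA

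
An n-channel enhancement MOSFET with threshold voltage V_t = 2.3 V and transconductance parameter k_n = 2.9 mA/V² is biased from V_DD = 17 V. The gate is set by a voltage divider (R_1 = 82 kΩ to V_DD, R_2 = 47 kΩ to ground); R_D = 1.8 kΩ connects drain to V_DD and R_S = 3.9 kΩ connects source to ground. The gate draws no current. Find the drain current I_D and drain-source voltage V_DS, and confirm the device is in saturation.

I_D ≈ 0.81 mA, V_DS ≈ 12 V

V_G = V_DD·R_2/(R_1+R_2) = 17×47/129 = 6.19 V.
Assume saturation: I_D = (k_n/2)(V_GS − V_t)² with V_GS = V_G − I_D·R_S = 6.19 − 3.9·I_D.
Substituting gives 22.1·I_D² − 45·I_D + 22 = 0, with roots I_D = 0.807 or 1.24 mA.
The root I_D = 1.24 mA gives V_GS = 1.38 V ≤ V_t, so take I_D = 0.807 mA.
Then V_GS = 3.05 V and V_DS = V_DD − I_D(R_D+R_S) = 17 − 0.807×5.7 = 12.4 V.
Saturation requires V_DS ≥ V_GS − V_t = 0.746 V; 12.4 ≥ 0.746 ✓.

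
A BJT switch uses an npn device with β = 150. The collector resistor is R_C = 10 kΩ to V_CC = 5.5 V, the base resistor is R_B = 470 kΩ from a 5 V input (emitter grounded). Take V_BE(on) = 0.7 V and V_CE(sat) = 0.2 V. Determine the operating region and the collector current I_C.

saturation; I_C ≈ 0.53 mA

Assume active: I_B = (5 − 0.7)/470 = 0.00915 mA, giving I_C = β·I_B = 1.37 mA.
But then V_CE = 5.5 − 1.37×10 = -8.22 V < V_CE(sat) = 0.2 V — impossible in the active region.
So the transistor is saturated. With V_CE = 0.2 V, I_C = (V_CC − 0.2)/R_C = 5.3/10 = 0.53 mA.
Check: β·I_B = 1.37 mA > I_C = 0.53 mA, confirming saturation.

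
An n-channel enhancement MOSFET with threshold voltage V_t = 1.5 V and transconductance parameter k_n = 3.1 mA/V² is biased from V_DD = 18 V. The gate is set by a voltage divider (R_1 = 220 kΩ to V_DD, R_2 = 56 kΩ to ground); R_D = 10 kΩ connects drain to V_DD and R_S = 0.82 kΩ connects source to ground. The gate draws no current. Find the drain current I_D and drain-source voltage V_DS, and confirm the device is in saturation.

I_D ≈ 1.4 mA, V_DS ≈ 2.3 V

V_G = V_DD·R_2/(R_1+R_2) = 18×56/276 = 3.65 V.
Assume saturation: I_D = (k_n/2)(V_GS − V_t)² with V_GS = V_G − I_D·R_S = 3.65 − 0.82·I_D.
Substituting gives 1.04·I_D² − 6.47·I_D + 7.18 = 0, with roots I_D = 1.45 or 4.76 mA.
The root I_D = 4.76 mA gives V_GS = -0.253 V ≤ V_t, so take I_D = 1.45 mA.
Then V_GS = 2.47 V and V_DS = V_DD − I_D(R_D+R_S) = 18 − 1.45×10.8 = 2.35 V.
Saturation requires V_DS ≥ V_GS − V_t = 0.966 V; 2.35 ≥ 0.966 ✓.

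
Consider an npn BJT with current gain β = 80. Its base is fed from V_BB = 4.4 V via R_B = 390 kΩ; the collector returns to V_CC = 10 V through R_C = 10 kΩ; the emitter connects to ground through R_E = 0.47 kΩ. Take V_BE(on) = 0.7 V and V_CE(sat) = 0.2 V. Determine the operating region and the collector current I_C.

active; I_C ≈ 0.69 mA

Assume active. Base-emitter loop: I_B = (V_BB − V_BE)/(R_B + (β+1)R_E) = (4.4 − 0.7)/(390 + 81×0.47) = 0.00864 mA.
I_C = β·I_B = 80×0.00864 = 0.691 mA.
V_CE = V_CC − I_C·R_C − I_E·R_E = 10 − 0.691×10 − 0.7×0.47 = 2.76 V > V_CE(sat), so the active-region assumption holds.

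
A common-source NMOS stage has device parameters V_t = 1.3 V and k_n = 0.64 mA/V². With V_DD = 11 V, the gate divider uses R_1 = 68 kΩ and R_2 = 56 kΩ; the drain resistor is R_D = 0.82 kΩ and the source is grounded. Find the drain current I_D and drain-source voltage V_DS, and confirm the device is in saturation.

V_G = V_DD·R_2/(R_1+R_2) = 11×56/124 = 4.97 V. With the source grounded, V_GS = V_G = 4.97 V.
Assume saturation: I_D = (k_n/2)(V_GS − V_t)² = (0.64/2)×(4.97 − 1.3)² = 0.32×3.67² = 4.3 mA.
V_DS = V_DD − I_D·R_D = 11 − 4.3×0.82 = 7.47 V.
Saturation requires V_DS ≥ V_GS − V_t = 3.67 V; 7.47 ≥ 3.67 ✓.

I_D ≈ 4.3 mA, V_DS ≈ 7.5 V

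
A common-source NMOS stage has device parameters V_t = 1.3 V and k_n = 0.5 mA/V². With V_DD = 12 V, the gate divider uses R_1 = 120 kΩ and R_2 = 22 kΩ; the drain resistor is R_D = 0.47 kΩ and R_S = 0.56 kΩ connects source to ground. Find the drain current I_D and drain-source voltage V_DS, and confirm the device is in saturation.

V_G = V_DD·R_2/(R_1+R_2) = 12×22/142 = 1.86 V.
Assume saturation: I_D = (k_n/2)(V_GS − V_t)² with V_GS = V_G − I_D·R_S = 1.86 − 0.56·I_D.
Substituting gives 0.0784·I_D² − 1.16·I_D + 0.0782 = 0, with roots I_D = 0.0679 or 14.7 mA.
The root I_D = 14.7 mA gives V_GS = -6.36 V ≤ V_t, so take I_D = 0.0679 mA.
Then V_GS = 1.82 V and V_DS = V_DD − I_D(R_D+R_S) = 12 − 0.0679×1.03 = 11.9 V.
Saturation requires V_DS ≥ V_GS − V_t = 0.521 V; 11.9 ≥ 0.521 ✓.

I_D ≈ 0.068 mA, V_DS ≈ 12 V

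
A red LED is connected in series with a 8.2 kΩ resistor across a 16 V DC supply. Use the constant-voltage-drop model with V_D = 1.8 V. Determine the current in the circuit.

I ≈ 1.7 mA

KVL around the loop: 16 = V_D + I·R = 1.8 + I × 8.2 kΩ.
So I = (16 − 1.8) / 8.2 kΩ = 14.2 / 8.2 = 1.73 mA.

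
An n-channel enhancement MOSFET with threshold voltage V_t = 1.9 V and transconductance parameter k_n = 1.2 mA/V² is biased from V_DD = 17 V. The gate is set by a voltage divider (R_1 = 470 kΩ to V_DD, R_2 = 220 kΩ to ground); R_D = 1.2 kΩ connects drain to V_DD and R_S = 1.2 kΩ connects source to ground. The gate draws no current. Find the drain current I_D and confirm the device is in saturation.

I_D ≈ 1.6 mA

V_G = V_DD·R_2/(R_1+R_2) = 17×220/690 = 5.42 V.
Assume saturation: I_D = (k_n/2)(V_GS − V_t)² with V_GS = V_G − I_D·R_S = 5.42 − 1.2·I_D.
Substituting gives 0.864·I_D² − 6.07·I_D + 7.44 = 0, with roots I_D = 1.58 or 5.44 mA.
The root I_D = 5.44 mA gives V_GS = -1.11 V ≤ V_t, so take I_D = 1.58 mA.
Then V_GS = 3.52 V and V_DS = V_DD − I_D(R_D+R_S) = 17 − 1.58×2.4 = 13.2 V.
Saturation requires V_DS ≥ V_GS − V_t = 1.62 V; 13.2 ≥ 1.62 ✓.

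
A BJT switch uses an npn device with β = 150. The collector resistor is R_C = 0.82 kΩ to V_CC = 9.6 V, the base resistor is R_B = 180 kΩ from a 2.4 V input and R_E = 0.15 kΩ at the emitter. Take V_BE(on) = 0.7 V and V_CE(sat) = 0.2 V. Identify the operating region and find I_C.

Assume active. Base-emitter loop: I_B = (V_BB − V_BE)/(R_B + (β+1)R_E) = (2.4 − 0.7)/(180 + 151×0.15) = 0.00839 mA.
I_C = β·I_B = 150×0.00839 = 1.26 mA.
V_CE = V_CC − I_C·R_C − I_E·R_E = 9.6 − 1.26×0.82 − 1.27×0.15 = 8.38 V > V_CE(sat), so the active-region assumption holds.

active; I_C ≈ 1.3 mA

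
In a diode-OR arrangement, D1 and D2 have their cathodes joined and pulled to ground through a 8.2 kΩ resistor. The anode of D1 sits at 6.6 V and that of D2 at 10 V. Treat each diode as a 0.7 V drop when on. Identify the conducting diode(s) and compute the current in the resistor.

Only D2 conducts; I_R ≈ 1.1 mA

Assume both conduct. Then node N would need to be at both 6.6−0.7 = 5.9 V and 10−0.7 = 9.3 V, which is impossible.
Assume only D2 conducts: V_N = 10 − 0.7 = 9.3 V, so I_R = 9.3/8.2 = 1.13 mA.
Check D1: its anode-to-cathode voltage is 6.6 − 9.3 = -2.7 V < 0.7 V, so it is off. The assumption is consistent.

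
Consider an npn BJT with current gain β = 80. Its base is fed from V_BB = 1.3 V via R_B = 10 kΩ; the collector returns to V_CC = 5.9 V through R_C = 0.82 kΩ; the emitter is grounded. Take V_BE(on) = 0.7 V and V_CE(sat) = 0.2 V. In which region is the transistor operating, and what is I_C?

active; I_C ≈ 4.8 mA

Assume active. Base-emitter loop: I_B = (V_BB − V_BE)/R_B = (1.3 − 0.7)/10 = 0.06 mA.
I_C = β·I_B = 80×0.06 = 4.8 mA.
V_CE = V_CC − I_C·R_C = 5.9 − 4.8×0.82 = 1.96 V > V_CE(sat), so the active-region assumption holds.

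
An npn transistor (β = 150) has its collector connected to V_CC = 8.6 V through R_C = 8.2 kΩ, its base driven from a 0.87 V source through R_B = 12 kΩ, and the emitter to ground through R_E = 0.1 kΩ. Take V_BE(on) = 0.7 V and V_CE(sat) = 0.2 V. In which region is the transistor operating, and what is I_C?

Assume active. Base-emitter loop: I_B = (V_BB − V_BE)/(R_B + (β+1)R_E) = (0.87 − 0.7)/(12 + 151×0.1) = 0.00627 mA.
I_C = β·I_B = 150×0.00627 = 0.941 mA.
V_CE = V_CC − I_C·R_C − I_E·R_E = 8.6 − 0.941×8.2 − 0.947×0.1 = 0.789 V > V_CE(sat), so the active-region assumption holds.

active; I_C ≈ 0.94 mA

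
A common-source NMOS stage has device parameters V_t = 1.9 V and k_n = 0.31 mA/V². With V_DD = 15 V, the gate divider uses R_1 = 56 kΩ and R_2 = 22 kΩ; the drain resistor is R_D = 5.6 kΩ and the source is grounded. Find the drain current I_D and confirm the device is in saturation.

V_G = V_DD·R_2/(R_1+R_2) = 15×22/78 = 4.23 V. With the source grounded, V_GS = V_G = 4.23 V.
Assume saturation: I_D = (k_n/2)(V_GS − V_t)² = (0.31/2)×(4.23 − 1.9)² = 0.155×2.33² = 0.842 mA.
V_DS = V_DD − I_D·R_D = 15 − 0.842×5.6 = 10.3 V.
Saturation requires V_DS ≥ V_GS − V_t = 2.33 V; 10.3 ≥ 2.33 ✓.

I_D ≈ 0.84 mA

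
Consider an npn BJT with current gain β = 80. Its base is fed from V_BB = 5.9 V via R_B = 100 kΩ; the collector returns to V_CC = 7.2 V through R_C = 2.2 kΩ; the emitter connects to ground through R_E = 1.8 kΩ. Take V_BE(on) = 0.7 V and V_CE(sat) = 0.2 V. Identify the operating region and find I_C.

Assume active. Base-emitter loop: I_B = (V_BB − V_BE)/(R_B + (β+1)R_E) = (5.9 − 0.7)/(100 + 81×1.8) = 0.0212 mA.
I_C = β·I_B = 80×0.0212 = 1.69 mA.
V_CE = V_CC − I_C·R_C − I_E·R_E = 7.2 − 1.69×2.2 − 1.71×1.8 = 0.392 V > V_CE(sat), so the active-region assumption holds.

active; I_C ≈ 1.7 mA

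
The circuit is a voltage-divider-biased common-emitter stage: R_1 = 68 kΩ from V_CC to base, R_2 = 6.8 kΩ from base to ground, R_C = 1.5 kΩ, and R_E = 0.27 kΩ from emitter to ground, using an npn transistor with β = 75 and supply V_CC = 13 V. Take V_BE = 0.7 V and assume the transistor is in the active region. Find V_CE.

V_CE ≈ 11 V

Thevenize the base divider: V_Th = V_CC·R_2/(R_1+R_2) = 13×6.8/74.8 = 1.18 V, R_Th = R_1‖R_2 = 6.18 kΩ.
Base-emitter loop: V_Th = I_B·R_Th + V_BE + (β+1)I_B·R_E, so I_B = (1.18 − 0.7) / (6.18 + 76×0.27) = 0.018 mA.
I_C = β·I_B = 75×0.018 = 1.35 mA, and I_E = (β+1)I_B = 1.37 mA.
V_CE = V_CC − I_C·R_C − I_E·R_E = 13 − 1.35×1.5 − 1.37×0.27 = 10.6 V.
V_CE = 10.6 V > 0.2 V confirms active-region operation.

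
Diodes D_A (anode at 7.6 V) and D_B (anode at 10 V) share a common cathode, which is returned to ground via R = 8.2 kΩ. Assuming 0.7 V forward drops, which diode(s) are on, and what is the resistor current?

Only D_B conducts; I_R ≈ 1.1 mA

Assume both conduct. Then node N would need to be at both 7.6−0.7 = 6.9 V and 10−0.7 = 9.3 V, which is impossible.
Assume only D_B conducts: V_N = 10 − 0.7 = 9.3 V, so I_R = 9.3/8.2 = 1.13 mA.
Check D_A: its anode-to-cathode voltage is 7.6 − 9.3 = -1.7 V < 0.7 V, so it is off. The assumption is consistent.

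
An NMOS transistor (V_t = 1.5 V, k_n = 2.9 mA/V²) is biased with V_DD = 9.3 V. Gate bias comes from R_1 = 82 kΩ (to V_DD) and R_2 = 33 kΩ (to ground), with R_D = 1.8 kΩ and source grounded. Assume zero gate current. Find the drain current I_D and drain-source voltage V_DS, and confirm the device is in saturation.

V_G = V_DD·R_2/(R_1+R_2) = 9.3×33/115 = 2.67 V. With the source grounded, V_GS = V_G = 2.67 V.
Assume saturation: I_D = (k_n/2)(V_GS − V_t)² = (2.9/2)×(2.67 − 1.5)² = 1.45×1.17² = 1.98 mA.
V_DS = V_DD − I_D·R_D = 9.3 − 1.98×1.8 = 5.74 V.
Saturation requires V_DS ≥ V_GS − V_t = 1.17 V; 5.74 ≥ 1.17 ✓.

I_D ≈ 2 mA, V_DS ≈ 5.7 V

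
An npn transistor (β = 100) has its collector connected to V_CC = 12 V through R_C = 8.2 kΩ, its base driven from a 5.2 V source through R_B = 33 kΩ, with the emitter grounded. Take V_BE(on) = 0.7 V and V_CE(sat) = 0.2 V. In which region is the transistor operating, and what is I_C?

Assume active: I_B = (5.2 − 0.7)/33 = 0.136 mA, giving I_C = β·I_B = 13.6 mA.
But then V_CE = 12 − 13.6×8.2 = -99.8 V < V_CE(sat) = 0.2 V — impossible in the active region.
So the transistor is saturated. With V_CE = 0.2 V, I_C = (V_CC − 0.2)/R_C = 11.8/8.2 = 1.44 mA.
Check: β·I_B = 13.6 mA > I_C = 1.44 mA, confirming saturation.

saturation; I_C ≈ 1.4 mA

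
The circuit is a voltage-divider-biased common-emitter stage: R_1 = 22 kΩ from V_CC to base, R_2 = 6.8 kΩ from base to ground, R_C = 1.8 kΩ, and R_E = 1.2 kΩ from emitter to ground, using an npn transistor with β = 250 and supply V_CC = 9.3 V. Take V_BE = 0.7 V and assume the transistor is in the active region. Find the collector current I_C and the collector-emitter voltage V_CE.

Thevenize the base divider: V_Th = V_CC·R_2/(R_1+R_2) = 9.3×6.8/28.8 = 2.2 V, R_Th = R_1‖R_2 = 5.19 kΩ.
Base-emitter loop: V_Th = I_B·R_Th + V_BE + (β+1)I_B·R_E, so I_B = (2.2 − 0.7) / (5.19 + 251×1.2) = 0.00488 mA.
I_C = β·I_B = 250×0.00488 = 1.22 mA, and I_E = (β+1)I_B = 1.23 mA.
V_CE = V_CC − I_C·R_C − I_E·R_E = 9.3 − 1.22×1.8 − 1.23×1.2 = 5.63 V.
V_CE = 5.63 V > 0.2 V confirms active-region operation.

I_C ≈ 1.2 mA, V_CE ≈ 5.6 V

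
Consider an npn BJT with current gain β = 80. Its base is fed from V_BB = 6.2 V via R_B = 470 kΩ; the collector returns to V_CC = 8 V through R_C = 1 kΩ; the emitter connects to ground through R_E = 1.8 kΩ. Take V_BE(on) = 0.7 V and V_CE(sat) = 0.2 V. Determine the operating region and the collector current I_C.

Assume active. Base-emitter loop: I_B = (V_BB − V_BE)/(R_B + (β+1)R_E) = (6.2 − 0.7)/(470 + 81×1.8) = 0.00893 mA.
I_C = β·I_B = 80×0.00893 = 0.715 mA.
V_CE = V_CC − I_C·R_C − I_E·R_E = 8 − 0.715×1 − 0.723×1.8 = 5.98 V > V_CE(sat), so the active-region assumption holds.

active; I_C ≈ 0.71 mA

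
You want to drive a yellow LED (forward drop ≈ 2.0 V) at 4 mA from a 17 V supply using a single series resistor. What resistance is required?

R ≈ 3.8 kΩ

The resistor drops V_S − V_D = 17 − 2.0 = 15 V at 4 mA.
R = 15 V / 4 mA = 3.75 kΩ.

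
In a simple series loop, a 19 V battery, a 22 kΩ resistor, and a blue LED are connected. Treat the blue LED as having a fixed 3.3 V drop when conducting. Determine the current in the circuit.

I ≈ 0.71 mA

KVL around the loop: 19 = V_D + I·R = 3.3 + I × 22 kΩ.
So I = (19 − 3.3) / 22 kΩ = 15.7 / 22 = 0.714 mA.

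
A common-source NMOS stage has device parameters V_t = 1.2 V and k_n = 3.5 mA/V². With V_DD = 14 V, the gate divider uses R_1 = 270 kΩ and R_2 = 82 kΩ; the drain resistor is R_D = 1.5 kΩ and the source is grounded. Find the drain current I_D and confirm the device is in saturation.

V_G = V_DD·R_2/(R_1+R_2) = 14×82/352 = 3.26 V. With the source grounded, V_GS = V_G = 3.26 V.
Assume saturation: I_D = (k_n/2)(V_GS − V_t)² = (3.5/2)×(3.26 − 1.2)² = 1.75×2.06² = 7.44 mA.
V_DS = V_DD − I_D·R_D = 14 − 7.44×1.5 = 2.85 V.
Saturation requires V_DS ≥ V_GS − V_t = 2.06 V; 2.85 ≥ 2.06 ✓.

I_D ≈ 7.4 mA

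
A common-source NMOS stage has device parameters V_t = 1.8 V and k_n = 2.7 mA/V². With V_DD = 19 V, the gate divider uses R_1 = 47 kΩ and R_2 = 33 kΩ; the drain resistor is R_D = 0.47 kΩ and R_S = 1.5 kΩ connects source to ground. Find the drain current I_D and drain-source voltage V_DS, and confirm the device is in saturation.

V_G = V_DD·R_2/(R_1+R_2) = 19×33/80 = 7.84 V.
Assume saturation: I_D = (k_n/2)(V_GS − V_t)² with V_GS = V_G − I_D·R_S = 7.84 − 1.5·I_D.
Substituting gives 3.04·I_D² − 25.5·I_D + 49.2 = 0, with roots I_D = 3.03 or 5.35 mA.
The root I_D = 5.35 mA gives V_GS = -0.191 V ≤ V_t, so take I_D = 3.03 mA.
Then V_GS = 3.3 V and V_DS = V_DD − I_D(R_D+R_S) = 19 − 3.03×1.97 = 13 V.
Saturation requires V_DS ≥ V_GS − V_t = 1.5 V; 13 ≥ 1.5 ✓.

I_D ≈ 3 mA, V_DS ≈ 13 V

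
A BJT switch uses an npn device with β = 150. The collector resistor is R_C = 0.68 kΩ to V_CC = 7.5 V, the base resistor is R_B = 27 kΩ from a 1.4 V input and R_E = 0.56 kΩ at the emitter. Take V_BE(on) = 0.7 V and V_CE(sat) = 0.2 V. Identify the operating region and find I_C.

active; I_C ≈ 0.94 mA

Assume active. Base-emitter loop: I_B = (V_BB − V_BE)/(R_B + (β+1)R_E) = (1.4 − 0.7)/(27 + 151×0.56) = 0.00627 mA.
I_C = β·I_B = 150×0.00627 = 0.941 mA.
V_CE = V_CC − I_C·R_C − I_E·R_E = 7.5 − 0.941×0.68 − 0.947×0.56 = 6.33 V > V_CE(sat), so the active-region assumption holds.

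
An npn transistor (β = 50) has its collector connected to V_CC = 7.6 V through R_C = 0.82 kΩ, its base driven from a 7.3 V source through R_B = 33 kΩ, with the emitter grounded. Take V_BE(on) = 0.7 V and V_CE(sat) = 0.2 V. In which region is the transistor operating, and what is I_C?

saturation; I_C ≈ 9 mA

Assume active: I_B = (7.3 − 0.7)/33 = 0.2 mA, giving I_C = β·I_B = 10 mA.
But then V_CE = 7.6 − 10×0.82 = -0.6 V < V_CE(sat) = 0.2 V — impossible in the active region.
So the transistor is saturated. With V_CE = 0.2 V, I_C = (V_CC − 0.2)/R_C = 7.4/0.82 = 9.02 mA.
Check: β·I_B = 10 mA > I_C = 9.02 mA, confirming saturation.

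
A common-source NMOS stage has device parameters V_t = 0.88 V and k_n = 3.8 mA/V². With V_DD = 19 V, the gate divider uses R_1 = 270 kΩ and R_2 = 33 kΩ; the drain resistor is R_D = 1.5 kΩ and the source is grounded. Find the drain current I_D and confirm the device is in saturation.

V_G = V_DD·R_2/(R_1+R_2) = 19×33/303 = 2.07 V. With the source grounded, V_GS = V_G = 2.07 V.
Assume saturation: I_D = (k_n/2)(V_GS − V_t)² = (3.8/2)×(2.07 − 0.88)² = 1.9×1.19² = 2.69 mA.
V_DS = V_DD − I_D·R_D = 19 − 2.69×1.5 = 15 V.
Saturation requires V_DS ≥ V_GS − V_t = 1.19 V; 15 ≥ 1.19 ✓.

I_D ≈ 2.7 mA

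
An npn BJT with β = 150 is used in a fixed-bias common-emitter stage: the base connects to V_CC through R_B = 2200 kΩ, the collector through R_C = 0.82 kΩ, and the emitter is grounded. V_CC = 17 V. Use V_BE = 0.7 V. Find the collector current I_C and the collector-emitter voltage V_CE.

Base loop: V_CC = I_B·R_B + V_BE, so I_B = (17 − 0.7)/2200 kΩ = 0.00741 mA.
In the active region I_C = β·I_B = 150 × 0.00741 = 1.11 mA.
Collector loop: V_CE = V_CC − I_C·R_C = 17 − 1.11×0.82 = 16.1 V.
Since V_CE = 16.1 V > V_CE(sat) ≈ 0.2 V, the transistor is in the active region as assumed.

I_C ≈ 1.1 mA, V_CE ≈ 16 V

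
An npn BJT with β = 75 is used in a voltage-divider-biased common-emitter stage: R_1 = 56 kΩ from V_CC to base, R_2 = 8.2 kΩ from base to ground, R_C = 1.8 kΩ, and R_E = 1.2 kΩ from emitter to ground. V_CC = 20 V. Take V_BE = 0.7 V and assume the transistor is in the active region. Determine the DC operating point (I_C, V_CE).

Thevenize the base divider: V_Th = V_CC·R_2/(R_1+R_2) = 20×8.2/64.2 = 2.55 V, R_Th = R_1‖R_2 = 7.15 kΩ.
Base-emitter loop: V_Th = I_B·R_Th + V_BE + (β+1)I_B·R_E, so I_B = (2.55 − 0.7) / (7.15 + 76×1.2) = 0.0189 mA.
I_C = β·I_B = 75×0.0189 = 1.41 mA, and I_E = (β+1)I_B = 1.43 mA.
V_CE = V_CC − I_C·R_C − I_E·R_E = 20 − 1.41×1.8 − 1.43×1.2 = 15.7 V.
V_CE = 15.7 V > 0.2 V confirms active-region operation.

I_C ≈ 1.4 mA, V_CE ≈ 16 V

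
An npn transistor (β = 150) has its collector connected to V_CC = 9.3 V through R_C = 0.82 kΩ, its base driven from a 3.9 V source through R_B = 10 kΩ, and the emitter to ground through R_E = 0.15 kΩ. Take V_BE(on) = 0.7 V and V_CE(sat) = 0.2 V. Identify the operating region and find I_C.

saturation; I_C ≈ 9.4 mA

Assume active: I_B = (3.9 − 0.7)/(10 + 151×0.15) = 0.098 mA, I_C = β·I_B = 14.7 mA.
Then V_CE = 9.3 − 14.7×0.82 − 14.8×0.15 = -4.98 V < 0.2 V — the active assumption fails.
Re-solve with V_CE = 0.2 V. KCL at the emitter: V_E/R_E = (V_BB−0.7−V_E)/R_B + (V_CC−0.2−V_E)/R_C, giving V_E = 1.43 V.
I_C = (V_CC − 0.2 − V_E)/R_C = (9.1 − 1.43)/0.82 = 9.35 mA.
Check: I_B = (3.2 − 1.43)/10 = 0.177 mA, and β·I_B = 26.6 mA > I_C, confirming saturation.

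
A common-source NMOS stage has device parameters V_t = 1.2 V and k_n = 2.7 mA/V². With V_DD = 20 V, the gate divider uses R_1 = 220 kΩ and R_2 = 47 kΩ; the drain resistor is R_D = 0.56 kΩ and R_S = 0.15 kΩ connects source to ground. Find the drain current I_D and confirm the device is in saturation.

V_G = V_DD·R_2/(R_1+R_2) = 20×47/267 = 3.52 V.
Assume saturation: I_D = (k_n/2)(V_GS − V_t)² with V_GS = V_G − I_D·R_S = 3.52 − 0.15·I_D.
Substituting gives 0.0304·I_D² − 1.94·I_D + 7.27 = 0, with roots I_D = 4 or 59.9 mA.
The root I_D = 59.9 mA gives V_GS = -5.46 V ≤ V_t, so take I_D = 4 mA.
Then V_GS = 2.92 V and V_DS = V_DD − I_D(R_D+R_S) = 20 − 4×0.71 = 17.2 V.
Saturation requires V_DS ≥ V_GS − V_t = 1.72 V; 17.2 ≥ 1.72 ✓.

I_D ≈ 4 mA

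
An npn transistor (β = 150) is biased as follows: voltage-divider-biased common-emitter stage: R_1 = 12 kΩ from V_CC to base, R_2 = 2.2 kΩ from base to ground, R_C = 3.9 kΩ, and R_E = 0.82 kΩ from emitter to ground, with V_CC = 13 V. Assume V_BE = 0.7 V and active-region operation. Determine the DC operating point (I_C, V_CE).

Thevenize the base divider: V_Th = V_CC·R_2/(R_1+R_2) = 13×2.2/14.2 = 2.01 V, R_Th = R_1‖R_2 = 1.86 kΩ.
Base-emitter loop: V_Th = I_B·R_Th + V_BE + (β+1)I_B·R_E, so I_B = (2.01 − 0.7) / (1.86 + 151×0.82) = 0.0105 mA.
I_C = β·I_B = 150×0.0105 = 1.57 mA, and I_E = (β+1)I_B = 1.58 mA.
V_CE = V_CC − I_C·R_C − I_E·R_E = 13 − 1.57×3.9 − 1.58×0.82 = 5.59 V.
V_CE = 5.59 V > 0.2 V confirms active-region operation.

I_C ≈ 1.6 mA, V_CE ≈ 5.6 V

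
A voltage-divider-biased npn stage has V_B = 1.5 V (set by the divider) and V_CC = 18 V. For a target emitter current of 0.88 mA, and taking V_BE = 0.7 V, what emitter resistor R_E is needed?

V_E = V_B − V_BE = 1.5 − 0.7 = 0.8 V.
R_E = V_E / I_E = 0.8 / 0.88 = 0.909 kΩ.

R_E ≈ 0.91 kΩ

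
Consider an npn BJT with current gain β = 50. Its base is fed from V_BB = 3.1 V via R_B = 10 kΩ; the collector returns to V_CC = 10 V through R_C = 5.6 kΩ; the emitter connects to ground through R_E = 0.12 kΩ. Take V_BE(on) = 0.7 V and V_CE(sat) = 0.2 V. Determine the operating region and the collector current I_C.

saturation; I_C ≈ 1.7 mA

Assume active: I_B = (3.1 − 0.7)/(10 + 51×0.12) = 0.149 mA, I_C = β·I_B = 7.44 mA.
Then V_CE = 10 − 7.44×5.6 − 7.59×0.12 = -32.6 V < 0.2 V — the active assumption fails.
Re-solve with V_CE = 0.2 V. KCL at the emitter: V_E/R_E = (V_BB−0.7−V_E)/R_B + (V_CC−0.2−V_E)/R_C, giving V_E = 0.231 V.
I_C = (V_CC − 0.2 − V_E)/R_C = (9.8 − 0.231)/5.6 = 1.71 mA.
Check: I_B = (2.4 − 0.231)/10 = 0.217 mA, and β·I_B = 10.8 mA > I_C, confirming saturation.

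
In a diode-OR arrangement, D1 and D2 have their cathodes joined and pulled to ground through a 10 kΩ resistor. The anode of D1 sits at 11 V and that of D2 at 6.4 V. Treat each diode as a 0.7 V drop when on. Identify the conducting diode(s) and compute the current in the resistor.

Only D1 conducts; I_R ≈ 1 mA

Assume both conduct. Then node N would need to be at both 11−0.7 = 10.3 V and 6.4−0.7 = 5.7 V, which is impossible.
Assume only D1 conducts: V_N = 11 − 0.7 = 10.3 V, so I_R = 10.3/10 = 1.03 mA.
Check D2: its anode-to-cathode voltage is 6.4 − 10.3 = -3.9 V < 0.7 V, so it is off. The assumption is consistent.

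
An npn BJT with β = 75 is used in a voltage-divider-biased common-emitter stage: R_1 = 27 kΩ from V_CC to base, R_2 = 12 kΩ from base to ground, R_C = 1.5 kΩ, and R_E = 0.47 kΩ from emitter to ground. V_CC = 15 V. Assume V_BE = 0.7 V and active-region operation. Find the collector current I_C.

Thevenize the base divider: V_Th = V_CC·R_2/(R_1+R_2) = 15×12/39 = 4.62 V, R_Th = R_1‖R_2 = 8.31 kΩ.
Base-emitter loop: V_Th = I_B·R_Th + V_BE + (β+1)I_B·R_E, so I_B = (4.62 − 0.7) / (8.31 + 76×0.47) = 0.0889 mA.
I_C = β·I_B = 75×0.0889 = 6.67 mA, and I_E = (β+1)I_B = 6.76 mA.
V_CE = V_CC − I_C·R_C − I_E·R_E = 15 − 6.67×1.5 − 6.76×0.47 = 1.82 V.
V_CE = 1.82 V > 0.2 V confirms active-region operation.

I_C ≈ 6.7 mA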